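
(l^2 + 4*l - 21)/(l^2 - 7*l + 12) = (l + 7)/(l - 4)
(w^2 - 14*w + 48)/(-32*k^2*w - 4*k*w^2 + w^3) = (-w^2 + 14*w - 48)/(w*(32*k^2 + 4*k*w - w^2))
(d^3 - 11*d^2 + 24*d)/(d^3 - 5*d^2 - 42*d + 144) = d/(d + 6)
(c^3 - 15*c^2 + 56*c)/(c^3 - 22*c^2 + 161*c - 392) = c/(c - 7)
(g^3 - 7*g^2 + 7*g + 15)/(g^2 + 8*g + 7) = (g^2 - 8*g + 15)/(g + 7)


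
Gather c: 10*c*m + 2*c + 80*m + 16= c*(10*m + 2) + 80*m + 16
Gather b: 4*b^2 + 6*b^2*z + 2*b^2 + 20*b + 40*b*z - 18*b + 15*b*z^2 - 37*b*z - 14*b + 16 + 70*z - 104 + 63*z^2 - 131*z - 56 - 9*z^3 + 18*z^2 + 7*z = b^2*(6*z + 6) + b*(15*z^2 + 3*z - 12) - 9*z^3 + 81*z^2 - 54*z - 144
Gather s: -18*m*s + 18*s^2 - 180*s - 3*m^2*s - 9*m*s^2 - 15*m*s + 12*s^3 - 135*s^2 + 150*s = 12*s^3 + s^2*(-9*m - 117) + s*(-3*m^2 - 33*m - 30)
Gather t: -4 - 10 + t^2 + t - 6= t^2 + t - 20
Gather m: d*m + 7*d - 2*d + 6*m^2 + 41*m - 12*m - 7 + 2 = 5*d + 6*m^2 + m*(d + 29) - 5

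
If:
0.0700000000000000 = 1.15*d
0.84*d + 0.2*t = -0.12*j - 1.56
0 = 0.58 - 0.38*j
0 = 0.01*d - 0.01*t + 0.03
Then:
No Solution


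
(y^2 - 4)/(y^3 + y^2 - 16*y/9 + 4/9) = 9*(y - 2)/(9*y^2 - 9*y + 2)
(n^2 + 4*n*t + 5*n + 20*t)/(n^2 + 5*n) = (n + 4*t)/n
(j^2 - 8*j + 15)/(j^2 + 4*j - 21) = (j - 5)/(j + 7)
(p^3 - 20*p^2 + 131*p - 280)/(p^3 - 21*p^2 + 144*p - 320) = (p - 7)/(p - 8)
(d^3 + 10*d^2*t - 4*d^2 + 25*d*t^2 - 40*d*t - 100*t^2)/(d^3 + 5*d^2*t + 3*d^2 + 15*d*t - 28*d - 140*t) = (d + 5*t)/(d + 7)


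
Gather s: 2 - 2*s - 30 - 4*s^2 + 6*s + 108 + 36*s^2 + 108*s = 32*s^2 + 112*s + 80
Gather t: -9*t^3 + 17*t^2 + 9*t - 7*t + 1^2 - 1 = -9*t^3 + 17*t^2 + 2*t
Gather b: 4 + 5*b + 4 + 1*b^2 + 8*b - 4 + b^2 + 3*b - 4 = 2*b^2 + 16*b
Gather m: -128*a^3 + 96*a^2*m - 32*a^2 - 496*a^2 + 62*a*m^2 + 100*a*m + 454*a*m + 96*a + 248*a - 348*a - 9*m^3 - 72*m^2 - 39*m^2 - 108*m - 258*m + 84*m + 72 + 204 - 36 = -128*a^3 - 528*a^2 - 4*a - 9*m^3 + m^2*(62*a - 111) + m*(96*a^2 + 554*a - 282) + 240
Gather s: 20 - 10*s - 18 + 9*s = 2 - s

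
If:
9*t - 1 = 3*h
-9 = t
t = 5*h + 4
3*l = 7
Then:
No Solution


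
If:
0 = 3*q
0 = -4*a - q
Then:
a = 0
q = 0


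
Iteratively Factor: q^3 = (q)*(q^2) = q^2*(q)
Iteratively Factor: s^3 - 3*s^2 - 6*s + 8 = (s - 1)*(s^2 - 2*s - 8) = (s - 1)*(s + 2)*(s - 4)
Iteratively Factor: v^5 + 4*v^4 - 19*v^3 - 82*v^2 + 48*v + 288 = (v + 4)*(v^4 - 19*v^2 - 6*v + 72) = (v + 3)*(v + 4)*(v^3 - 3*v^2 - 10*v + 24) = (v + 3)^2*(v + 4)*(v^2 - 6*v + 8) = (v - 2)*(v + 3)^2*(v + 4)*(v - 4)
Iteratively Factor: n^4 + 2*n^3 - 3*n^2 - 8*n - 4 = (n - 2)*(n^3 + 4*n^2 + 5*n + 2) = (n - 2)*(n + 1)*(n^2 + 3*n + 2) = (n - 2)*(n + 1)^2*(n + 2)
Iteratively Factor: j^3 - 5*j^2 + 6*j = (j - 3)*(j^2 - 2*j) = (j - 3)*(j - 2)*(j)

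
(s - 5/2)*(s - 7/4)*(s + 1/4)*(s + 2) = s^4 - 2*s^3 - 75*s^2/16 + 247*s/32 + 35/16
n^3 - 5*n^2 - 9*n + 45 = (n - 5)*(n - 3)*(n + 3)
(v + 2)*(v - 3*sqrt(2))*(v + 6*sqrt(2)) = v^3 + 2*v^2 + 3*sqrt(2)*v^2 - 36*v + 6*sqrt(2)*v - 72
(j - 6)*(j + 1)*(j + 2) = j^3 - 3*j^2 - 16*j - 12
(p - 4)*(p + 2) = p^2 - 2*p - 8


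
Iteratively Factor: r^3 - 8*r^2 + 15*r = (r)*(r^2 - 8*r + 15) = r*(r - 5)*(r - 3)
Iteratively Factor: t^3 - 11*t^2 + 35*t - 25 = (t - 5)*(t^2 - 6*t + 5) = (t - 5)*(t - 1)*(t - 5)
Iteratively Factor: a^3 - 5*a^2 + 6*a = (a - 3)*(a^2 - 2*a) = a*(a - 3)*(a - 2)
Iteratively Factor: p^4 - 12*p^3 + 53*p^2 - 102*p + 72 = (p - 4)*(p^3 - 8*p^2 + 21*p - 18) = (p - 4)*(p - 2)*(p^2 - 6*p + 9) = (p - 4)*(p - 3)*(p - 2)*(p - 3)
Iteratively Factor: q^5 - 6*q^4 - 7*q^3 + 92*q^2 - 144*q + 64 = (q - 1)*(q^4 - 5*q^3 - 12*q^2 + 80*q - 64) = (q - 1)^2*(q^3 - 4*q^2 - 16*q + 64) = (q - 1)^2*(q + 4)*(q^2 - 8*q + 16) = (q - 4)*(q - 1)^2*(q + 4)*(q - 4)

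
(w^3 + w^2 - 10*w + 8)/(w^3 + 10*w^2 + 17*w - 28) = (w - 2)/(w + 7)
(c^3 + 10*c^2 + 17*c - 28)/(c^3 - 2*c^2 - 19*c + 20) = (c + 7)/(c - 5)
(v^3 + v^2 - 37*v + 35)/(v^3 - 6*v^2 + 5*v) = (v + 7)/v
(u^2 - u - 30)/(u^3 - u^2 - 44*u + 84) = (u + 5)/(u^2 + 5*u - 14)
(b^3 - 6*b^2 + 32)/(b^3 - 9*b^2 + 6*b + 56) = (b - 4)/(b - 7)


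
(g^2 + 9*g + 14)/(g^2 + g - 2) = (g + 7)/(g - 1)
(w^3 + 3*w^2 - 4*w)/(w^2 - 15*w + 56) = w*(w^2 + 3*w - 4)/(w^2 - 15*w + 56)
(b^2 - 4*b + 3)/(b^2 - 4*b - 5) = (-b^2 + 4*b - 3)/(-b^2 + 4*b + 5)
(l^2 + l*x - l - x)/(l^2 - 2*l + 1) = (l + x)/(l - 1)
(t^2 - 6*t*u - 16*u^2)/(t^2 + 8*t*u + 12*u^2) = (t - 8*u)/(t + 6*u)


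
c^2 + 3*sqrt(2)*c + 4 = (c + sqrt(2))*(c + 2*sqrt(2))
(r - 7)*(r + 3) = r^2 - 4*r - 21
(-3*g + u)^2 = 9*g^2 - 6*g*u + u^2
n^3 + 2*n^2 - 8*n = n*(n - 2)*(n + 4)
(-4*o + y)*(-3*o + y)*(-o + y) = -12*o^3 + 19*o^2*y - 8*o*y^2 + y^3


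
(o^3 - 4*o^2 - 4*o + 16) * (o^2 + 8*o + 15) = o^5 + 4*o^4 - 21*o^3 - 76*o^2 + 68*o + 240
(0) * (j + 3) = 0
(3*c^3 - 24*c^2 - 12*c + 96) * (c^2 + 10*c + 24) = 3*c^5 + 6*c^4 - 180*c^3 - 600*c^2 + 672*c + 2304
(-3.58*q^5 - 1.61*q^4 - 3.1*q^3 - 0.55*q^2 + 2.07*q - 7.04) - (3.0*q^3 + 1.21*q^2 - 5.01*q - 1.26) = -3.58*q^5 - 1.61*q^4 - 6.1*q^3 - 1.76*q^2 + 7.08*q - 5.78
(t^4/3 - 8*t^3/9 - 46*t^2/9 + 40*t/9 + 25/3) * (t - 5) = t^5/3 - 23*t^4/9 - 2*t^3/3 + 30*t^2 - 125*t/9 - 125/3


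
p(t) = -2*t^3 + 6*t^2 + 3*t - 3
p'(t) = -6*t^2 + 12*t + 3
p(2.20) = 11.34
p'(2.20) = 0.36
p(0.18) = -2.28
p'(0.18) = 4.97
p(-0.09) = -3.22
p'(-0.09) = 1.87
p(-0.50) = -2.75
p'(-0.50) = -4.50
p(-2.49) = 57.61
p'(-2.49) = -64.08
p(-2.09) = 35.20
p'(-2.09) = -48.29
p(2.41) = 11.08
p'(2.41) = -2.93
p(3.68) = -10.38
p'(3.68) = -34.09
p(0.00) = -3.00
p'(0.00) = 3.00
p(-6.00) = 627.00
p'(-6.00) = -285.00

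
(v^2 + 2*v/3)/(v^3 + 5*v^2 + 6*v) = (v + 2/3)/(v^2 + 5*v + 6)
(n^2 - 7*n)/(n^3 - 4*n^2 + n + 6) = n*(n - 7)/(n^3 - 4*n^2 + n + 6)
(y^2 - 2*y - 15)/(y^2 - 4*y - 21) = (y - 5)/(y - 7)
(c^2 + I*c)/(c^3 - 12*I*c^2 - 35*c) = (c + I)/(c^2 - 12*I*c - 35)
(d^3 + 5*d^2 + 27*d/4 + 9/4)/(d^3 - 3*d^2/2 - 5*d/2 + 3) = (2*d^2 + 7*d + 3)/(2*(d^2 - 3*d + 2))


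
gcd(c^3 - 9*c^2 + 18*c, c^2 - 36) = c - 6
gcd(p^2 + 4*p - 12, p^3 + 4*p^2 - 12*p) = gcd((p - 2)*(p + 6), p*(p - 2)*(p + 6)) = p^2 + 4*p - 12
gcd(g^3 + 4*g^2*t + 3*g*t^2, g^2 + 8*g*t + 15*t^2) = g + 3*t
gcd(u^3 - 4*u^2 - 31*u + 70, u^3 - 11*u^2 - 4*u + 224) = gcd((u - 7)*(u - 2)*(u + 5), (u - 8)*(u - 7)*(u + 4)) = u - 7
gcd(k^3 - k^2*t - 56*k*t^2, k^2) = k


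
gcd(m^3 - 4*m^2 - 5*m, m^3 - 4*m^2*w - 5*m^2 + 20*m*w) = m^2 - 5*m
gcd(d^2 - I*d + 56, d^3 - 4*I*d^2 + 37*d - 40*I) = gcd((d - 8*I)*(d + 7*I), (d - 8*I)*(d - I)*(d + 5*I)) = d - 8*I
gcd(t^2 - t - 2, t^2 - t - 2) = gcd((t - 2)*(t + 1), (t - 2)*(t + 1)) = t^2 - t - 2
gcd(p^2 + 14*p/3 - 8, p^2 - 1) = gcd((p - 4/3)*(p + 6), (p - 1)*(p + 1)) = 1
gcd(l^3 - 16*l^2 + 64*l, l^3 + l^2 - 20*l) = l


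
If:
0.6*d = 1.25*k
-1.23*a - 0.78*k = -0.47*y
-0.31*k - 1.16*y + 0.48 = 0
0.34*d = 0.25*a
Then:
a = 0.13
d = 0.09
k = 0.04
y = 0.40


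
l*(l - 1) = l^2 - l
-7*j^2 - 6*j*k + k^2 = (-7*j + k)*(j + k)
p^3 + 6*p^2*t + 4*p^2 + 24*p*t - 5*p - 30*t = (p - 1)*(p + 5)*(p + 6*t)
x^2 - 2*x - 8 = (x - 4)*(x + 2)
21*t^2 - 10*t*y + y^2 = (-7*t + y)*(-3*t + y)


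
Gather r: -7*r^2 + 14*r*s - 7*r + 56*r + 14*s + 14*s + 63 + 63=-7*r^2 + r*(14*s + 49) + 28*s + 126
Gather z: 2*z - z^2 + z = -z^2 + 3*z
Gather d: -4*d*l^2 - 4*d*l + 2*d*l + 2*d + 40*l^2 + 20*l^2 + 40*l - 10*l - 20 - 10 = d*(-4*l^2 - 2*l + 2) + 60*l^2 + 30*l - 30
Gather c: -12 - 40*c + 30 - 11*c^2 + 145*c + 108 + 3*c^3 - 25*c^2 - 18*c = 3*c^3 - 36*c^2 + 87*c + 126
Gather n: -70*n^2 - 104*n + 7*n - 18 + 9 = -70*n^2 - 97*n - 9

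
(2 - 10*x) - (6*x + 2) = -16*x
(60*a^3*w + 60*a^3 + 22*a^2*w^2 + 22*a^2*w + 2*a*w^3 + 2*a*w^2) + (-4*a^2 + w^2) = 60*a^3*w + 60*a^3 + 22*a^2*w^2 + 22*a^2*w - 4*a^2 + 2*a*w^3 + 2*a*w^2 + w^2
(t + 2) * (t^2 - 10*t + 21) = t^3 - 8*t^2 + t + 42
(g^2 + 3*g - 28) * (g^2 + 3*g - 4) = g^4 + 6*g^3 - 23*g^2 - 96*g + 112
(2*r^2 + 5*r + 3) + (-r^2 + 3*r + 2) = r^2 + 8*r + 5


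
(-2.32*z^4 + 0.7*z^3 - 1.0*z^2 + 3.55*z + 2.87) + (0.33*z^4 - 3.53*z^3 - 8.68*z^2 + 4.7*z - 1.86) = -1.99*z^4 - 2.83*z^3 - 9.68*z^2 + 8.25*z + 1.01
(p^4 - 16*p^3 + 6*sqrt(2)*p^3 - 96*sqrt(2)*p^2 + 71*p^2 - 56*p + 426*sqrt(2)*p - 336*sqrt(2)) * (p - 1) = p^5 - 17*p^4 + 6*sqrt(2)*p^4 - 102*sqrt(2)*p^3 + 87*p^3 - 127*p^2 + 522*sqrt(2)*p^2 - 762*sqrt(2)*p + 56*p + 336*sqrt(2)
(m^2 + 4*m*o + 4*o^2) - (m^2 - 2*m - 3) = 4*m*o + 2*m + 4*o^2 + 3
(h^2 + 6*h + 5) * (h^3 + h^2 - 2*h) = h^5 + 7*h^4 + 9*h^3 - 7*h^2 - 10*h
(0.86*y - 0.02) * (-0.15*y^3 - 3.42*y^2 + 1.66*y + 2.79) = -0.129*y^4 - 2.9382*y^3 + 1.496*y^2 + 2.3662*y - 0.0558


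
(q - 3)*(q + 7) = q^2 + 4*q - 21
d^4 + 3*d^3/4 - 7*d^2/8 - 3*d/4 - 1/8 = (d - 1)*(d + 1/4)*(d + 1/2)*(d + 1)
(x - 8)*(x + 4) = x^2 - 4*x - 32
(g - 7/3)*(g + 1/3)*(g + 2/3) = g^3 - 4*g^2/3 - 19*g/9 - 14/27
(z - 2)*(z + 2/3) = z^2 - 4*z/3 - 4/3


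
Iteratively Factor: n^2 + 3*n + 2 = (n + 2)*(n + 1)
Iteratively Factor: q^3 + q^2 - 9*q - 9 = (q + 3)*(q^2 - 2*q - 3) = (q - 3)*(q + 3)*(q + 1)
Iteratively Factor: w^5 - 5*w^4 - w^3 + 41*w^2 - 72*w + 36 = (w - 1)*(w^4 - 4*w^3 - 5*w^2 + 36*w - 36) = (w - 2)*(w - 1)*(w^3 - 2*w^2 - 9*w + 18) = (w - 3)*(w - 2)*(w - 1)*(w^2 + w - 6) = (w - 3)*(w - 2)^2*(w - 1)*(w + 3)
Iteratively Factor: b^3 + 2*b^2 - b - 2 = (b - 1)*(b^2 + 3*b + 2) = (b - 1)*(b + 1)*(b + 2)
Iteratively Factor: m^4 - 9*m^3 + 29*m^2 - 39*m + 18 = (m - 2)*(m^3 - 7*m^2 + 15*m - 9) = (m - 3)*(m - 2)*(m^2 - 4*m + 3) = (m - 3)*(m - 2)*(m - 1)*(m - 3)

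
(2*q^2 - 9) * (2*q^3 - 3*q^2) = 4*q^5 - 6*q^4 - 18*q^3 + 27*q^2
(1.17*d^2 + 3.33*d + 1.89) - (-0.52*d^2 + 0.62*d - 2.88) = 1.69*d^2 + 2.71*d + 4.77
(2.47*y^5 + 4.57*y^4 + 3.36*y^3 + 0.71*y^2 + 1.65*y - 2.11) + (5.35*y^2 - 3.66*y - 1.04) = 2.47*y^5 + 4.57*y^4 + 3.36*y^3 + 6.06*y^2 - 2.01*y - 3.15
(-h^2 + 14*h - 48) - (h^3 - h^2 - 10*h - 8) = -h^3 + 24*h - 40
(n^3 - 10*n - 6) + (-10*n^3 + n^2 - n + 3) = -9*n^3 + n^2 - 11*n - 3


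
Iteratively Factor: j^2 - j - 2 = (j + 1)*(j - 2)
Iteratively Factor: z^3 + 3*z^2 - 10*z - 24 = (z + 4)*(z^2 - z - 6) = (z - 3)*(z + 4)*(z + 2)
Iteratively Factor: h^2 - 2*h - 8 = (h + 2)*(h - 4)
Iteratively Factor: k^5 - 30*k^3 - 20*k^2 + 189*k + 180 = (k + 3)*(k^4 - 3*k^3 - 21*k^2 + 43*k + 60) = (k - 5)*(k + 3)*(k^3 + 2*k^2 - 11*k - 12) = (k - 5)*(k + 3)*(k + 4)*(k^2 - 2*k - 3) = (k - 5)*(k + 1)*(k + 3)*(k + 4)*(k - 3)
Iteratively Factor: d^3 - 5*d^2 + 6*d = (d - 3)*(d^2 - 2*d) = d*(d - 3)*(d - 2)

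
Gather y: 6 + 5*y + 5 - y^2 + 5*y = -y^2 + 10*y + 11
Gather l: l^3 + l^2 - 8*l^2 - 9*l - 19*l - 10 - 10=l^3 - 7*l^2 - 28*l - 20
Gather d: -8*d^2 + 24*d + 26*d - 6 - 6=-8*d^2 + 50*d - 12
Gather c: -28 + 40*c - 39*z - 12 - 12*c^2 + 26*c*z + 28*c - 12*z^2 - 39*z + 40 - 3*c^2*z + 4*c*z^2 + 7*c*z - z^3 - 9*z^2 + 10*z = c^2*(-3*z - 12) + c*(4*z^2 + 33*z + 68) - z^3 - 21*z^2 - 68*z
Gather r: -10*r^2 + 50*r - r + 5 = -10*r^2 + 49*r + 5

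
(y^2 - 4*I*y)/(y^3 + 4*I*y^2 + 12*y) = (y - 4*I)/(y^2 + 4*I*y + 12)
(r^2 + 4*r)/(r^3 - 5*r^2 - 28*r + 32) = r/(r^2 - 9*r + 8)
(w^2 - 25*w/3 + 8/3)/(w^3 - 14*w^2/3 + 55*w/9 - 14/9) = 3*(w - 8)/(3*w^2 - 13*w + 14)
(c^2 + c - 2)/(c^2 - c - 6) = (c - 1)/(c - 3)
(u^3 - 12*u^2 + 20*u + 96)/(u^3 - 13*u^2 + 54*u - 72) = (u^2 - 6*u - 16)/(u^2 - 7*u + 12)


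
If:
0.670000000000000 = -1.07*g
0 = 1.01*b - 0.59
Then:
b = 0.58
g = -0.63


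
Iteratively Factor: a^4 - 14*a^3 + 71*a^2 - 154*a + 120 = (a - 3)*(a^3 - 11*a^2 + 38*a - 40) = (a - 5)*(a - 3)*(a^2 - 6*a + 8) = (a - 5)*(a - 3)*(a - 2)*(a - 4)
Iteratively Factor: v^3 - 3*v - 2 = (v + 1)*(v^2 - v - 2) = (v + 1)^2*(v - 2)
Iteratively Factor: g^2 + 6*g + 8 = (g + 2)*(g + 4)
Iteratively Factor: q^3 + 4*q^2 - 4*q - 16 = (q - 2)*(q^2 + 6*q + 8) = (q - 2)*(q + 2)*(q + 4)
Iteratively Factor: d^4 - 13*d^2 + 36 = (d - 3)*(d^3 + 3*d^2 - 4*d - 12) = (d - 3)*(d + 3)*(d^2 - 4) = (d - 3)*(d - 2)*(d + 3)*(d + 2)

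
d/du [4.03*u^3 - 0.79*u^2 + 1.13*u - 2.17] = 12.09*u^2 - 1.58*u + 1.13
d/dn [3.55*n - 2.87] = 3.55000000000000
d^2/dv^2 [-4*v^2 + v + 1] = -8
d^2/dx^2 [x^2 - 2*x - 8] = 2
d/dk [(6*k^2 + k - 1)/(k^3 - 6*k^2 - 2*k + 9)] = (-6*k^4 - 2*k^3 - 3*k^2 + 96*k + 7)/(k^6 - 12*k^5 + 32*k^4 + 42*k^3 - 104*k^2 - 36*k + 81)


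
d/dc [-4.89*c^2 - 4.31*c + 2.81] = -9.78*c - 4.31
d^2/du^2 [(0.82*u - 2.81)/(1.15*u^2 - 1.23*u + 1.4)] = ((8.4802 - 5.658*u)*(1.15*u^2 - 1.23*u + 1.4) + (0.82*u - 2.81)*(2.3*u - 1.23)*(4.6*u - 2.46))/(1.15*u^2 - 1.23*u + 1.4)^3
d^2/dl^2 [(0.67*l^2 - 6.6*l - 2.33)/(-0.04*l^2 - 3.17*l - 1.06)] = (0.191032*l^3 + 0.192816000000001*l^2 + 0.0936240000000055*l + 0.770026000000009)/(6.4e-5*l^6 + 0.015216*l^5 + 1.210956*l^4 + 32.661461*l^3 + 32.090334*l^2 + 10.685436*l + 1.191016)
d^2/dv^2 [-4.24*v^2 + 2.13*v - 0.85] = -8.48000000000000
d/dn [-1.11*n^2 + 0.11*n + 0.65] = 0.11 - 2.22*n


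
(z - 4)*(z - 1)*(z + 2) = z^3 - 3*z^2 - 6*z + 8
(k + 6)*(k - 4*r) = k^2 - 4*k*r + 6*k - 24*r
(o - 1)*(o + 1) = o^2 - 1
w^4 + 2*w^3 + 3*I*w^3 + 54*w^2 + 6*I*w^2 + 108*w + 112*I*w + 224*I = (w + 2)*(w - 7*I)*(w + 2*I)*(w + 8*I)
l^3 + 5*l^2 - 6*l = l*(l - 1)*(l + 6)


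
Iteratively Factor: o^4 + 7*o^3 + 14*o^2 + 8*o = (o + 4)*(o^3 + 3*o^2 + 2*o) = o*(o + 4)*(o^2 + 3*o + 2) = o*(o + 2)*(o + 4)*(o + 1)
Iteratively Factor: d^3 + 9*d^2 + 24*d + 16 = (d + 4)*(d^2 + 5*d + 4) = (d + 1)*(d + 4)*(d + 4)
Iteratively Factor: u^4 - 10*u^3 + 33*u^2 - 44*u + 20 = (u - 5)*(u^3 - 5*u^2 + 8*u - 4) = (u - 5)*(u - 2)*(u^2 - 3*u + 2) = (u - 5)*(u - 2)*(u - 1)*(u - 2)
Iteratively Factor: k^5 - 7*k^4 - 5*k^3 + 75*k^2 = (k + 3)*(k^4 - 10*k^3 + 25*k^2) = (k - 5)*(k + 3)*(k^3 - 5*k^2) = (k - 5)^2*(k + 3)*(k^2) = k*(k - 5)^2*(k + 3)*(k)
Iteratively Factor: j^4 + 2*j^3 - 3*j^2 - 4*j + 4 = (j - 1)*(j^3 + 3*j^2 - 4) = (j - 1)*(j + 2)*(j^2 + j - 2) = (j - 1)^2*(j + 2)*(j + 2)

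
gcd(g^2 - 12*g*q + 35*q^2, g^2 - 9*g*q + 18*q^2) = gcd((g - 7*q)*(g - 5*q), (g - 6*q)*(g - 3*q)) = 1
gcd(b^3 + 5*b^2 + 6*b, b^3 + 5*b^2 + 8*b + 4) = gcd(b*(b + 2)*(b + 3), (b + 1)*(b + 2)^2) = b + 2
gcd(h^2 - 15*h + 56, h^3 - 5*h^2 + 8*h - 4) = 1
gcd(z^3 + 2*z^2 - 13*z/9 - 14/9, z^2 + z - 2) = z - 1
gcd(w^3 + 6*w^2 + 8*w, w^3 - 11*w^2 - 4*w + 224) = w + 4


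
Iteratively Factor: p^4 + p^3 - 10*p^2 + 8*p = (p - 1)*(p^3 + 2*p^2 - 8*p) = (p - 2)*(p - 1)*(p^2 + 4*p) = p*(p - 2)*(p - 1)*(p + 4)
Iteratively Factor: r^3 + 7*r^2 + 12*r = (r + 4)*(r^2 + 3*r) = (r + 3)*(r + 4)*(r)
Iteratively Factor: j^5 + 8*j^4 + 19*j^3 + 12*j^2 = (j + 3)*(j^4 + 5*j^3 + 4*j^2) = (j + 3)*(j + 4)*(j^3 + j^2) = j*(j + 3)*(j + 4)*(j^2 + j) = j*(j + 1)*(j + 3)*(j + 4)*(j)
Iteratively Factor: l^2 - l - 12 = (l - 4)*(l + 3)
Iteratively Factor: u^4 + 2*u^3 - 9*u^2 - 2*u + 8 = (u - 1)*(u^3 + 3*u^2 - 6*u - 8) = (u - 2)*(u - 1)*(u^2 + 5*u + 4) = (u - 2)*(u - 1)*(u + 4)*(u + 1)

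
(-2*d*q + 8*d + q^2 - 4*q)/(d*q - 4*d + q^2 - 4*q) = (-2*d + q)/(d + q)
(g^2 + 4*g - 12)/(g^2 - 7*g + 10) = (g + 6)/(g - 5)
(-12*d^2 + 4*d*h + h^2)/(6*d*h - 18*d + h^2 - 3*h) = (-2*d + h)/(h - 3)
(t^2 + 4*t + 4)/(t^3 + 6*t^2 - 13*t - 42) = (t + 2)/(t^2 + 4*t - 21)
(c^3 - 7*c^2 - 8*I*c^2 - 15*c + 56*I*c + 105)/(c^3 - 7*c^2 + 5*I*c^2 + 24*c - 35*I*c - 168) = (c - 5*I)/(c + 8*I)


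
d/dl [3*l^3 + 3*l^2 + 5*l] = 9*l^2 + 6*l + 5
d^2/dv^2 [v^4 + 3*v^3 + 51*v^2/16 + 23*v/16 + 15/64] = 12*v^2 + 18*v + 51/8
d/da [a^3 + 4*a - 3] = 3*a^2 + 4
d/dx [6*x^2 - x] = 12*x - 1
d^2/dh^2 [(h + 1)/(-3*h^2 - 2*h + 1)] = -18/(27*h^3 - 27*h^2 + 9*h - 1)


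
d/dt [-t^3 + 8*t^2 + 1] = t*(16 - 3*t)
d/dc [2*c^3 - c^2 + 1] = 2*c*(3*c - 1)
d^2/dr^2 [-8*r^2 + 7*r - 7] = -16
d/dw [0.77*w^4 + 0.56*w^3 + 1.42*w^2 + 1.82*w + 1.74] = 3.08*w^3 + 1.68*w^2 + 2.84*w + 1.82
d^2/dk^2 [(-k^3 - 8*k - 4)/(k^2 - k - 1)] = 10*k*(-2*k^2 - 3*k - 3)/(k^6 - 3*k^5 + 5*k^3 - 3*k - 1)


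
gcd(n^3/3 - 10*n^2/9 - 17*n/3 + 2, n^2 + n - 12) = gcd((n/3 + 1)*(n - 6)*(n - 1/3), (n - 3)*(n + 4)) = 1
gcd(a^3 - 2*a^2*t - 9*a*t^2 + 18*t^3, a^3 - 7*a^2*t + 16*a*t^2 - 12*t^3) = a^2 - 5*a*t + 6*t^2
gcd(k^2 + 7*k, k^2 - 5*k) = k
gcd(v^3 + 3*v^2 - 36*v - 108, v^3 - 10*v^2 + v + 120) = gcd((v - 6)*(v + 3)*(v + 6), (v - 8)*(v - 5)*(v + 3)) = v + 3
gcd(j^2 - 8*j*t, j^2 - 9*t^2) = 1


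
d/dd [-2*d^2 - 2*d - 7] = -4*d - 2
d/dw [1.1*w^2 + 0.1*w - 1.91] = 2.2*w + 0.1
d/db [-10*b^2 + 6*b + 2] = 6 - 20*b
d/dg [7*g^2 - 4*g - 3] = 14*g - 4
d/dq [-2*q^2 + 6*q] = 6 - 4*q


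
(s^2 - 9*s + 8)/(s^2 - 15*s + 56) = (s - 1)/(s - 7)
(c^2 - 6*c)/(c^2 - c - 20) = c*(6 - c)/(-c^2 + c + 20)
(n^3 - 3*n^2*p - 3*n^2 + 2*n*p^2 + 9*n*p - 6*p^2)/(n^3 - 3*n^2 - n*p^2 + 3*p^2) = (n - 2*p)/(n + p)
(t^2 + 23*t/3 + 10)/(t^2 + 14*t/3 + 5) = (t + 6)/(t + 3)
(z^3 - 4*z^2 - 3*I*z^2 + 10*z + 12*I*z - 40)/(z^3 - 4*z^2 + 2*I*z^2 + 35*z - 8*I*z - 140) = (z + 2*I)/(z + 7*I)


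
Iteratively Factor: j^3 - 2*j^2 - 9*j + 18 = (j + 3)*(j^2 - 5*j + 6) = (j - 2)*(j + 3)*(j - 3)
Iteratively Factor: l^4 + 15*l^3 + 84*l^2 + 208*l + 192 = (l + 3)*(l^3 + 12*l^2 + 48*l + 64) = (l + 3)*(l + 4)*(l^2 + 8*l + 16) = (l + 3)*(l + 4)^2*(l + 4)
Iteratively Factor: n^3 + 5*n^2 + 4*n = (n + 1)*(n^2 + 4*n) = (n + 1)*(n + 4)*(n)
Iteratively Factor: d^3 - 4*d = (d - 2)*(d^2 + 2*d) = d*(d - 2)*(d + 2)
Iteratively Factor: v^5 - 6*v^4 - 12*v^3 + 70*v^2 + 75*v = (v + 1)*(v^4 - 7*v^3 - 5*v^2 + 75*v) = (v - 5)*(v + 1)*(v^3 - 2*v^2 - 15*v) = (v - 5)*(v + 1)*(v + 3)*(v^2 - 5*v) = (v - 5)^2*(v + 1)*(v + 3)*(v)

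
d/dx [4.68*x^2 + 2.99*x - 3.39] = 9.36*x + 2.99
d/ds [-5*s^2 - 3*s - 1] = -10*s - 3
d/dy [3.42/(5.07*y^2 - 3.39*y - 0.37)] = (11.5938 - 34.6788*y)/(-5.07*y^2 + 3.39*y + 0.37)^2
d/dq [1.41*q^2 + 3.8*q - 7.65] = 2.82*q + 3.8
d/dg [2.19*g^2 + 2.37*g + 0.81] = 4.38*g + 2.37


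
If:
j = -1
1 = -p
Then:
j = -1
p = -1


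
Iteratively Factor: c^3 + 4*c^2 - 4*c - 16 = (c - 2)*(c^2 + 6*c + 8) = (c - 2)*(c + 4)*(c + 2)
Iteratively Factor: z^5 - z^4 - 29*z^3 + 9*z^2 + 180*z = (z)*(z^4 - z^3 - 29*z^2 + 9*z + 180) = z*(z + 3)*(z^3 - 4*z^2 - 17*z + 60) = z*(z + 3)*(z + 4)*(z^2 - 8*z + 15) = z*(z - 5)*(z + 3)*(z + 4)*(z - 3)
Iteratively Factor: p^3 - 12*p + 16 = (p - 2)*(p^2 + 2*p - 8) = (p - 2)*(p + 4)*(p - 2)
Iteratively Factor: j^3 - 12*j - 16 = (j + 2)*(j^2 - 2*j - 8) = (j - 4)*(j + 2)*(j + 2)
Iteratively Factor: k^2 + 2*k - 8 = (k - 2)*(k + 4)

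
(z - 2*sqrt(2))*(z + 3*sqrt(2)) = z^2 + sqrt(2)*z - 12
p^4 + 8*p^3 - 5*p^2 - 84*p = p*(p - 3)*(p + 4)*(p + 7)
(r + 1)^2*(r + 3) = r^3 + 5*r^2 + 7*r + 3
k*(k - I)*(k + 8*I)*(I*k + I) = I*k^4 - 7*k^3 + I*k^3 - 7*k^2 + 8*I*k^2 + 8*I*k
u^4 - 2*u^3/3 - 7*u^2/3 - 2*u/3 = u*(u - 2)*(u + 1/3)*(u + 1)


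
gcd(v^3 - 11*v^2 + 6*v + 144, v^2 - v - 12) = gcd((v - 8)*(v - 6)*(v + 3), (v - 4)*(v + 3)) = v + 3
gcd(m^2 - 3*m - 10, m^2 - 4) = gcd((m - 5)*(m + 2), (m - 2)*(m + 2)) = m + 2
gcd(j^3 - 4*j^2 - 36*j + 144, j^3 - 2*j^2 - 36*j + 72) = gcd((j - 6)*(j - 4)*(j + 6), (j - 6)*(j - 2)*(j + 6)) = j^2 - 36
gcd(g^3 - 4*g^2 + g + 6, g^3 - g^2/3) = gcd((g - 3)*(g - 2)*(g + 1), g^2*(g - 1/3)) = 1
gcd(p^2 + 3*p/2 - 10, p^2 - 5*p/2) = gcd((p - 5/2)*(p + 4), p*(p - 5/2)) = p - 5/2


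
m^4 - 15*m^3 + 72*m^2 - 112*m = m*(m - 7)*(m - 4)^2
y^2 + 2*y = y*(y + 2)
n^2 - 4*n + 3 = (n - 3)*(n - 1)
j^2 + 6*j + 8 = (j + 2)*(j + 4)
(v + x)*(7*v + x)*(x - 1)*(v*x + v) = 7*v^3*x^2 - 7*v^3 + 8*v^2*x^3 - 8*v^2*x + v*x^4 - v*x^2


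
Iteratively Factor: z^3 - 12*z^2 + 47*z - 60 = (z - 3)*(z^2 - 9*z + 20) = (z - 5)*(z - 3)*(z - 4)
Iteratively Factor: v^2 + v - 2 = (v + 2)*(v - 1)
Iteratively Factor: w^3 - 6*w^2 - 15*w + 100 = (w - 5)*(w^2 - w - 20) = (w - 5)*(w + 4)*(w - 5)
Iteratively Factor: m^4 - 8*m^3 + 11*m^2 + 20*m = (m)*(m^3 - 8*m^2 + 11*m + 20) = m*(m + 1)*(m^2 - 9*m + 20) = m*(m - 5)*(m + 1)*(m - 4)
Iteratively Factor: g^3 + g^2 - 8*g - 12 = (g - 3)*(g^2 + 4*g + 4) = (g - 3)*(g + 2)*(g + 2)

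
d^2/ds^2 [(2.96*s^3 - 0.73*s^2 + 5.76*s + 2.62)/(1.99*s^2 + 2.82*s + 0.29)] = (2.8421709430404e-14*s^4 + 97.475356*s^3 + 79.3045979999999*s^2 + 69.766536*s + 29.10273)/(7.880599*s^6 + 33.502446*s^5 + 50.921115*s^4 + 32.1903*s^3 + 7.420665*s^2 + 0.711486*s + 0.024389)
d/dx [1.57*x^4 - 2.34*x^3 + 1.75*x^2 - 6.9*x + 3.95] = 6.28*x^3 - 7.02*x^2 + 3.5*x - 6.9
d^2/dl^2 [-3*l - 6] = 0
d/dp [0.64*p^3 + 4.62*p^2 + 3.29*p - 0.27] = 1.92*p^2 + 9.24*p + 3.29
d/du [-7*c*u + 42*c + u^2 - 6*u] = -7*c + 2*u - 6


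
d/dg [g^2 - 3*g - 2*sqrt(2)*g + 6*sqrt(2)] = 2*g - 3 - 2*sqrt(2)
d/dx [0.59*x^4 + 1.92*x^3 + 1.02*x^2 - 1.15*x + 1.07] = 2.36*x^3 + 5.76*x^2 + 2.04*x - 1.15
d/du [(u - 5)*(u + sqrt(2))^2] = (u + sqrt(2))*(3*u - 10 + sqrt(2))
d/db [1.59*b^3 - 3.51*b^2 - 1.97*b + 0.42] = 4.77*b^2 - 7.02*b - 1.97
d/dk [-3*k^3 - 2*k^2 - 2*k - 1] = -9*k^2 - 4*k - 2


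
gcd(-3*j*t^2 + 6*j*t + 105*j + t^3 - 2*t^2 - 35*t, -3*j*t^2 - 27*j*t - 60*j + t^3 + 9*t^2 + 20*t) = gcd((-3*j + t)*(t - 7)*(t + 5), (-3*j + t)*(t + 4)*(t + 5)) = -3*j*t - 15*j + t^2 + 5*t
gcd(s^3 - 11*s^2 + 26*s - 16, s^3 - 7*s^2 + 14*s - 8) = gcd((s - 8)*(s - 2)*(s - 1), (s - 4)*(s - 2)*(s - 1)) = s^2 - 3*s + 2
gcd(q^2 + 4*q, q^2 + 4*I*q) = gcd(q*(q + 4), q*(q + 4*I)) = q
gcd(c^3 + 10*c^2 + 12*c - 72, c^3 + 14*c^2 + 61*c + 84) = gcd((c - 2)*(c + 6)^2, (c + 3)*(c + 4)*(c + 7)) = 1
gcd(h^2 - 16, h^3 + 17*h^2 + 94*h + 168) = h + 4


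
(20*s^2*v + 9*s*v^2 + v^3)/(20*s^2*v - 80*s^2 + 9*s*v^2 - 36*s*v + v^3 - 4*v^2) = v/(v - 4)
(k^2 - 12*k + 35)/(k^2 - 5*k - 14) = (k - 5)/(k + 2)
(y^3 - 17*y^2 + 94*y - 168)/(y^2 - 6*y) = y - 11 + 28/y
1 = 1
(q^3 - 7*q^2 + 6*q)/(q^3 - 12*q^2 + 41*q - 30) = q/(q - 5)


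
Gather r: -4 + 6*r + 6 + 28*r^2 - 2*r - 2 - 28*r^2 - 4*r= 0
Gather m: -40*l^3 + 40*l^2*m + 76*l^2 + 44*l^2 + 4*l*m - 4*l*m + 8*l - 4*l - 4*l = -40*l^3 + 40*l^2*m + 120*l^2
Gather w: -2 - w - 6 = -w - 8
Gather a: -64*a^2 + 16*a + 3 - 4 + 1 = -64*a^2 + 16*a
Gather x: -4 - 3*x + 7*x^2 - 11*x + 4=7*x^2 - 14*x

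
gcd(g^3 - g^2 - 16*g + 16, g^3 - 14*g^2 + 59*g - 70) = 1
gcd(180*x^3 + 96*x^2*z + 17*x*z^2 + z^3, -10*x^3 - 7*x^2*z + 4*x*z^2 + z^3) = 5*x + z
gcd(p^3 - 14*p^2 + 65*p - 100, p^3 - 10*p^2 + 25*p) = p^2 - 10*p + 25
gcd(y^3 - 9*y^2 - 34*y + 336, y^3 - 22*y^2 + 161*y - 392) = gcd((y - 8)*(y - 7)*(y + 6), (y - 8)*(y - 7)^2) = y^2 - 15*y + 56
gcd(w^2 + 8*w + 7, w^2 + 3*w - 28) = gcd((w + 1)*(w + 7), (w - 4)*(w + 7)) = w + 7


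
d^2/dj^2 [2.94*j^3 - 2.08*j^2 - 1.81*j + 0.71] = 17.64*j - 4.16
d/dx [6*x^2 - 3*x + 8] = 12*x - 3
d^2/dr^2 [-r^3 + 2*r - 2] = -6*r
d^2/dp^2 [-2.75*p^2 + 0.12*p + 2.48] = -5.50000000000000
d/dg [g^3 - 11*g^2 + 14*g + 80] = 3*g^2 - 22*g + 14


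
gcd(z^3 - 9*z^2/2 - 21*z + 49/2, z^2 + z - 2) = z - 1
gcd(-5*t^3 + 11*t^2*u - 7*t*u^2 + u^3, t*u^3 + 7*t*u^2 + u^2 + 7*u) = 1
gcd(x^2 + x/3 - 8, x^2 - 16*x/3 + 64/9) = x - 8/3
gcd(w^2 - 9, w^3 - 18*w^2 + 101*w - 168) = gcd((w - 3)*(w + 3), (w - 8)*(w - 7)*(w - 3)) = w - 3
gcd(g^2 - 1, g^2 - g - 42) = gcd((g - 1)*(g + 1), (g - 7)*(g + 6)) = 1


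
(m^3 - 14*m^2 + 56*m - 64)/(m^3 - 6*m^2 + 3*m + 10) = (m^2 - 12*m + 32)/(m^2 - 4*m - 5)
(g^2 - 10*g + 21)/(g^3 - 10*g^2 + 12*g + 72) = (g^2 - 10*g + 21)/(g^3 - 10*g^2 + 12*g + 72)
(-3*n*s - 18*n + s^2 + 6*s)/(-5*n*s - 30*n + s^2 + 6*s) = (-3*n + s)/(-5*n + s)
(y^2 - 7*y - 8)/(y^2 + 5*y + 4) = (y - 8)/(y + 4)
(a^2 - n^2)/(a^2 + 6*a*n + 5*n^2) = (a - n)/(a + 5*n)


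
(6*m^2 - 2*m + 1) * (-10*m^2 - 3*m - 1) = -60*m^4 + 2*m^3 - 10*m^2 - m - 1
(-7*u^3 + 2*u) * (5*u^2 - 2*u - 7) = -35*u^5 + 14*u^4 + 59*u^3 - 4*u^2 - 14*u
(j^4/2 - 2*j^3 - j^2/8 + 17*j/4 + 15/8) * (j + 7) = j^5/2 + 3*j^4/2 - 113*j^3/8 + 27*j^2/8 + 253*j/8 + 105/8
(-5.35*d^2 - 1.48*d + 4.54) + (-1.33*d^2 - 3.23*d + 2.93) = -6.68*d^2 - 4.71*d + 7.47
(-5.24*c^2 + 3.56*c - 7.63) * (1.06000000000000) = -5.5544*c^2 + 3.7736*c - 8.0878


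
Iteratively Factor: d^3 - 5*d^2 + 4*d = (d - 4)*(d^2 - d) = (d - 4)*(d - 1)*(d)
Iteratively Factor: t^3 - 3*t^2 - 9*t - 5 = (t - 5)*(t^2 + 2*t + 1) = (t - 5)*(t + 1)*(t + 1)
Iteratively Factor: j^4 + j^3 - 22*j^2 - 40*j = (j + 4)*(j^3 - 3*j^2 - 10*j) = j*(j + 4)*(j^2 - 3*j - 10) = j*(j + 2)*(j + 4)*(j - 5)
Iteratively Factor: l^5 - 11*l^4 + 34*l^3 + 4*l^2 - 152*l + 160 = (l + 2)*(l^4 - 13*l^3 + 60*l^2 - 116*l + 80) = (l - 4)*(l + 2)*(l^3 - 9*l^2 + 24*l - 20) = (l - 4)*(l - 2)*(l + 2)*(l^2 - 7*l + 10) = (l - 5)*(l - 4)*(l - 2)*(l + 2)*(l - 2)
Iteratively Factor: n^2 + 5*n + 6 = (n + 3)*(n + 2)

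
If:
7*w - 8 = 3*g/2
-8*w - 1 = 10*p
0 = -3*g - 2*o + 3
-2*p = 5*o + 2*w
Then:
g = 181/173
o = -12/173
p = -413/346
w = 473/346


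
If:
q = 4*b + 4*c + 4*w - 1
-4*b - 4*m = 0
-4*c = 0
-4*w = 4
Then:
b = q/4 + 5/4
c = 0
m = -q/4 - 5/4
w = -1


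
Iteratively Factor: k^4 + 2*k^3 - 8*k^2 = (k)*(k^3 + 2*k^2 - 8*k) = k^2*(k^2 + 2*k - 8) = k^2*(k - 2)*(k + 4)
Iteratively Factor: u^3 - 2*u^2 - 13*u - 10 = (u - 5)*(u^2 + 3*u + 2) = (u - 5)*(u + 2)*(u + 1)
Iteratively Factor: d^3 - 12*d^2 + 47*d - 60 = (d - 3)*(d^2 - 9*d + 20) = (d - 4)*(d - 3)*(d - 5)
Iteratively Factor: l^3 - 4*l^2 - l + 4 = (l - 4)*(l^2 - 1) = (l - 4)*(l + 1)*(l - 1)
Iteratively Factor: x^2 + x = (x + 1)*(x)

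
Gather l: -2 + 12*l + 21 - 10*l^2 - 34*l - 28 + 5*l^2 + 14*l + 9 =-5*l^2 - 8*l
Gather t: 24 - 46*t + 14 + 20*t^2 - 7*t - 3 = 20*t^2 - 53*t + 35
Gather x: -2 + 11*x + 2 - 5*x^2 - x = -5*x^2 + 10*x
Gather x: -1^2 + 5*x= 5*x - 1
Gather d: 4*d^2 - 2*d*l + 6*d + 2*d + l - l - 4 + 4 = 4*d^2 + d*(8 - 2*l)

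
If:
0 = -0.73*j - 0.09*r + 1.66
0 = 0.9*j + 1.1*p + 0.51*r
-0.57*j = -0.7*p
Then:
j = 4.02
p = 3.27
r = -14.15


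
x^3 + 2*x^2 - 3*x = x*(x - 1)*(x + 3)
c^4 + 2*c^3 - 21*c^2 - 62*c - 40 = (c - 5)*(c + 1)*(c + 2)*(c + 4)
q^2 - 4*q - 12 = (q - 6)*(q + 2)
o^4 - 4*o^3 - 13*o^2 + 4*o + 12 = (o - 6)*(o - 1)*(o + 1)*(o + 2)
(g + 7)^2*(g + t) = g^3 + g^2*t + 14*g^2 + 14*g*t + 49*g + 49*t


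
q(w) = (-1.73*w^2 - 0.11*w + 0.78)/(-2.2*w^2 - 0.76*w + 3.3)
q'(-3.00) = 0.17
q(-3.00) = 1.02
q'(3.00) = -0.04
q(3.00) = 0.81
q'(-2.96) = 0.18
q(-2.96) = 1.02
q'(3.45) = -0.02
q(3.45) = 0.79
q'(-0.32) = 0.26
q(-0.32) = 0.19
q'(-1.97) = 1.44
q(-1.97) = 1.53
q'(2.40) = -0.10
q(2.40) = 0.84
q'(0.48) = -0.57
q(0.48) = 0.14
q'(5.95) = -0.00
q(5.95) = 0.77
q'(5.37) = -0.00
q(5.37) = 0.77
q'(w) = (-3.46*w - 0.11)/(-2.2*w^2 - 0.76*w + 3.3) + (4.4*w + 0.76)*(-1.73*w^2 - 0.11*w + 0.78)/(-2.2*w^2 - 0.76*w + 3.3)^2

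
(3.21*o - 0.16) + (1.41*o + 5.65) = 4.62*o + 5.49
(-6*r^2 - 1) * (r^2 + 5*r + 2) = -6*r^4 - 30*r^3 - 13*r^2 - 5*r - 2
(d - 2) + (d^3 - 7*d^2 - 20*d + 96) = d^3 - 7*d^2 - 19*d + 94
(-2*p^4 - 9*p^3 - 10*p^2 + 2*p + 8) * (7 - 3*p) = 6*p^5 + 13*p^4 - 33*p^3 - 76*p^2 - 10*p + 56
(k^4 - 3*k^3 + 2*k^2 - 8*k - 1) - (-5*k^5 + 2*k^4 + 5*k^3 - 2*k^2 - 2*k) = 5*k^5 - k^4 - 8*k^3 + 4*k^2 - 6*k - 1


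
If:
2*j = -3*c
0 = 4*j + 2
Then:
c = 1/3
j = -1/2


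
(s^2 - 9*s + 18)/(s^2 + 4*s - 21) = (s - 6)/(s + 7)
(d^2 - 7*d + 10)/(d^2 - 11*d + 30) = (d - 2)/(d - 6)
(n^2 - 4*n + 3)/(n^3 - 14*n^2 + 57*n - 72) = (n - 1)/(n^2 - 11*n + 24)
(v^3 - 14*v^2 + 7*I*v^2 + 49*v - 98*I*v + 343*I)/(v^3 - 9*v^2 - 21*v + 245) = (v + 7*I)/(v + 5)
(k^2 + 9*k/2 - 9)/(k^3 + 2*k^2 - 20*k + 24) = (k - 3/2)/(k^2 - 4*k + 4)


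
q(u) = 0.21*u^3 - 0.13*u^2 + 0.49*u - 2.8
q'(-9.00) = 53.86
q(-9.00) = -170.83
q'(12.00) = 88.09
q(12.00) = 347.24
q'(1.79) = 2.04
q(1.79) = -1.14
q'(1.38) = 1.33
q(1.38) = -1.82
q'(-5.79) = 23.12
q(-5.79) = -50.76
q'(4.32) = 11.12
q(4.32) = 13.82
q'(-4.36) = 13.60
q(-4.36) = -24.81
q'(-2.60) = 5.42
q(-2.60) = -8.64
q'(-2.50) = 5.08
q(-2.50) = -8.12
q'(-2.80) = 6.16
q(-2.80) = -9.80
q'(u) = 0.63*u^2 - 0.26*u + 0.49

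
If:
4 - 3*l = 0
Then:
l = 4/3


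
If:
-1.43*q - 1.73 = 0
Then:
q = -1.21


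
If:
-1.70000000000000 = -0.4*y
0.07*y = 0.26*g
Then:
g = 1.14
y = 4.25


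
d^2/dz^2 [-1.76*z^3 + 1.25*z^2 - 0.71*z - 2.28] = 2.5 - 10.56*z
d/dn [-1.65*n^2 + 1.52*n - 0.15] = 1.52 - 3.3*n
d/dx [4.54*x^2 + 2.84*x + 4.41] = 9.08*x + 2.84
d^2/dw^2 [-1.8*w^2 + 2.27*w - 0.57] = -3.60000000000000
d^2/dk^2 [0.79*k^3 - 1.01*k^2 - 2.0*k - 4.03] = 4.74*k - 2.02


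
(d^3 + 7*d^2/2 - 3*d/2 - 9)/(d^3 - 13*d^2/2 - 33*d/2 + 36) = (d + 2)/(d - 8)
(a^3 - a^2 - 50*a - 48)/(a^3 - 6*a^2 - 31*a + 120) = (a^2 + 7*a + 6)/(a^2 + 2*a - 15)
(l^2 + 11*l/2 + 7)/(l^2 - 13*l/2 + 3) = (2*l^2 + 11*l + 14)/(2*l^2 - 13*l + 6)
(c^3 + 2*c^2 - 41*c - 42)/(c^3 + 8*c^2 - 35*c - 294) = (c + 1)/(c + 7)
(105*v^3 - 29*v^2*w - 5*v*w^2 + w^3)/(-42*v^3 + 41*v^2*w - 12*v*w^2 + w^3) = (-5*v - w)/(2*v - w)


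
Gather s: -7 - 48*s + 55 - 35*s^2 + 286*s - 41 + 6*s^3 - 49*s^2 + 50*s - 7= 6*s^3 - 84*s^2 + 288*s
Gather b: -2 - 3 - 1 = -6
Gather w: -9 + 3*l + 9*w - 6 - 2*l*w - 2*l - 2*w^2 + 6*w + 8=l - 2*w^2 + w*(15 - 2*l) - 7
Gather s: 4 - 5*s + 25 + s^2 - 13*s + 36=s^2 - 18*s + 65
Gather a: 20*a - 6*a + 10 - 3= 14*a + 7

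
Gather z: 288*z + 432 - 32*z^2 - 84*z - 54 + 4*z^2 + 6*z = -28*z^2 + 210*z + 378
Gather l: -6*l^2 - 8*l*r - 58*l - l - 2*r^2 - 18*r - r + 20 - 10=-6*l^2 + l*(-8*r - 59) - 2*r^2 - 19*r + 10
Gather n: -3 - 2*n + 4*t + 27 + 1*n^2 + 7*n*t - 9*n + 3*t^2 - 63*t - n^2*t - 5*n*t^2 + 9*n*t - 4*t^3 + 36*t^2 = n^2*(1 - t) + n*(-5*t^2 + 16*t - 11) - 4*t^3 + 39*t^2 - 59*t + 24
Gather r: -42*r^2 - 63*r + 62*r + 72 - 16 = -42*r^2 - r + 56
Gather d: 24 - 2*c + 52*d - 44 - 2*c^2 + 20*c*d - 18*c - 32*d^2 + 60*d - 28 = -2*c^2 - 20*c - 32*d^2 + d*(20*c + 112) - 48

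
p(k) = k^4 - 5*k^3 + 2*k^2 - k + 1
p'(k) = 4*k^3 - 15*k^2 + 4*k - 1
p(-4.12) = 676.87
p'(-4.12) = -551.83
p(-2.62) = 154.39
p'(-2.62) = -186.38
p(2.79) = -34.22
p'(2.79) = -19.73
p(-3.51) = 397.15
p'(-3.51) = -372.82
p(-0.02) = 1.02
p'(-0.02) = -1.09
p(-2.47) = 128.24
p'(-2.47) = -162.67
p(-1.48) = 27.87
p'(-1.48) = -52.74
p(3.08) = -39.21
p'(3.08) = -14.10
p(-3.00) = 238.00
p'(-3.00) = -256.00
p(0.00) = 1.00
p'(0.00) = -1.00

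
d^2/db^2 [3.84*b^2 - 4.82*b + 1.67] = 7.68000000000000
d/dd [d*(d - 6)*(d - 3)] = 3*d^2 - 18*d + 18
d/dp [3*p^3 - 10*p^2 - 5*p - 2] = 9*p^2 - 20*p - 5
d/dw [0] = 0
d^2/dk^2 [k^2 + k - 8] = 2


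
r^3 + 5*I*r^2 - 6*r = r*(r + 2*I)*(r + 3*I)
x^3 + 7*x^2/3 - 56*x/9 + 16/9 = (x - 4/3)*(x - 1/3)*(x + 4)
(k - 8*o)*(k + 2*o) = k^2 - 6*k*o - 16*o^2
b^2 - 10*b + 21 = (b - 7)*(b - 3)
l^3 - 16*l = l*(l - 4)*(l + 4)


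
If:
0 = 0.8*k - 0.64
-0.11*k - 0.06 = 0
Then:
No Solution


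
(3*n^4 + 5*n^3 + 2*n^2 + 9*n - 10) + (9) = 3*n^4 + 5*n^3 + 2*n^2 + 9*n - 1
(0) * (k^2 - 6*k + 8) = 0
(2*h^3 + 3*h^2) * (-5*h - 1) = -10*h^4 - 17*h^3 - 3*h^2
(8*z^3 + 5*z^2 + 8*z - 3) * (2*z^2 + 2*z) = 16*z^5 + 26*z^4 + 26*z^3 + 10*z^2 - 6*z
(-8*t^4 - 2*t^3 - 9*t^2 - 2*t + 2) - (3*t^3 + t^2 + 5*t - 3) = -8*t^4 - 5*t^3 - 10*t^2 - 7*t + 5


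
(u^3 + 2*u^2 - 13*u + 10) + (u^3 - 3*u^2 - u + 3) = 2*u^3 - u^2 - 14*u + 13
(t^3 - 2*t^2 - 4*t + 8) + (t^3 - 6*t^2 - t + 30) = 2*t^3 - 8*t^2 - 5*t + 38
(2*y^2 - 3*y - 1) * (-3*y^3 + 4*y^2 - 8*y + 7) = -6*y^5 + 17*y^4 - 25*y^3 + 34*y^2 - 13*y - 7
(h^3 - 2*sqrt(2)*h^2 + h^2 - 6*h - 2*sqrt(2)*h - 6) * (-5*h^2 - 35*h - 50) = -5*h^5 - 40*h^4 + 10*sqrt(2)*h^4 - 55*h^3 + 80*sqrt(2)*h^3 + 190*h^2 + 170*sqrt(2)*h^2 + 100*sqrt(2)*h + 510*h + 300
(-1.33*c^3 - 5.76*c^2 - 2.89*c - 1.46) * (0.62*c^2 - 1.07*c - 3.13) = -0.8246*c^5 - 2.1481*c^4 + 8.5343*c^3 + 20.2159*c^2 + 10.6079*c + 4.5698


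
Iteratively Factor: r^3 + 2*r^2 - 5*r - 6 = (r + 1)*(r^2 + r - 6) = (r - 2)*(r + 1)*(r + 3)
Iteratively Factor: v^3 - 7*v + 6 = (v - 1)*(v^2 + v - 6) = (v - 1)*(v + 3)*(v - 2)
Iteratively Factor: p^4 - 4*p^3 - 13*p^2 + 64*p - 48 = (p - 1)*(p^3 - 3*p^2 - 16*p + 48) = (p - 3)*(p - 1)*(p^2 - 16) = (p - 3)*(p - 1)*(p + 4)*(p - 4)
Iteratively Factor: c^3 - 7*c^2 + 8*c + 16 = (c - 4)*(c^2 - 3*c - 4) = (c - 4)^2*(c + 1)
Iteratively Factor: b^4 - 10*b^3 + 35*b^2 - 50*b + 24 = (b - 4)*(b^3 - 6*b^2 + 11*b - 6) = (b - 4)*(b - 1)*(b^2 - 5*b + 6) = (b - 4)*(b - 2)*(b - 1)*(b - 3)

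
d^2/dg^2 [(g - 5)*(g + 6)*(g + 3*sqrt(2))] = 6*g + 2 + 6*sqrt(2)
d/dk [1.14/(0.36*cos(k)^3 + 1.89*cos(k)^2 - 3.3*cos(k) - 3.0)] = (1.2312*cos(k)^2 + 4.3092*cos(k) - 3.762)*sin(k)/(0.36*cos(k)^3 + 1.89*cos(k)^2 - 3.3*cos(k) - 3.0)^2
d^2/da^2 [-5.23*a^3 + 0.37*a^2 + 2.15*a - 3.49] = 0.74 - 31.38*a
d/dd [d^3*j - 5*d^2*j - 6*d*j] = j*(3*d^2 - 10*d - 6)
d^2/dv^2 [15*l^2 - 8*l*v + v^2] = 2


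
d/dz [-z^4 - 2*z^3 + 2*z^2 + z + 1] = -4*z^3 - 6*z^2 + 4*z + 1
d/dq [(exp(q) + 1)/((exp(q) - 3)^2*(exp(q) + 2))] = (-2*exp(2*q) - 5*exp(q) - 7)*exp(q)/(exp(5*q) - 5*exp(4*q) - 5*exp(3*q) + 45*exp(2*q) - 108)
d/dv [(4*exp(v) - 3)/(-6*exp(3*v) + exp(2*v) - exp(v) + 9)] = ((4*exp(v) - 3)*(18*exp(2*v) - 2*exp(v) + 1) - 24*exp(3*v) + 4*exp(2*v) - 4*exp(v) + 36)*exp(v)/(6*exp(3*v) - exp(2*v) + exp(v) - 9)^2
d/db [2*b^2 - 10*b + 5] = 4*b - 10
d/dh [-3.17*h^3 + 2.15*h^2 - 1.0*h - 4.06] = -9.51*h^2 + 4.3*h - 1.0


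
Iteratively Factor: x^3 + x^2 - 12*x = (x - 3)*(x^2 + 4*x) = x*(x - 3)*(x + 4)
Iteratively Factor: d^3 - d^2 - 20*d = (d)*(d^2 - d - 20) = d*(d - 5)*(d + 4)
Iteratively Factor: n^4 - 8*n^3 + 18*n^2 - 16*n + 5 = (n - 1)*(n^3 - 7*n^2 + 11*n - 5) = (n - 1)^2*(n^2 - 6*n + 5) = (n - 5)*(n - 1)^2*(n - 1)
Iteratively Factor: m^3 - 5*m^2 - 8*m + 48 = (m - 4)*(m^2 - m - 12) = (m - 4)*(m + 3)*(m - 4)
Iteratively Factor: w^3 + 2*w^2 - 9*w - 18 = (w + 2)*(w^2 - 9) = (w - 3)*(w + 2)*(w + 3)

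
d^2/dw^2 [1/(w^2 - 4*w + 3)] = 2*(-w^2 + 4*w + 4*(w - 2)^2 - 3)/(w^2 - 4*w + 3)^3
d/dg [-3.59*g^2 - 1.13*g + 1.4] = -7.18*g - 1.13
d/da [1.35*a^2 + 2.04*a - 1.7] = 2.7*a + 2.04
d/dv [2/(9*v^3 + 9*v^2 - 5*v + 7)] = 2*(-27*v^2 - 18*v + 5)/(9*v^3 + 9*v^2 - 5*v + 7)^2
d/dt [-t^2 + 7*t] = 7 - 2*t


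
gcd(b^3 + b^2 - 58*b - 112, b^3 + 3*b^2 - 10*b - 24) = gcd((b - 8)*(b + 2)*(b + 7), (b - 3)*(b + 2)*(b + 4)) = b + 2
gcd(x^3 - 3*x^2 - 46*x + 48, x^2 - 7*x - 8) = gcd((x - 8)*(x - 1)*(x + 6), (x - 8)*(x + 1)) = x - 8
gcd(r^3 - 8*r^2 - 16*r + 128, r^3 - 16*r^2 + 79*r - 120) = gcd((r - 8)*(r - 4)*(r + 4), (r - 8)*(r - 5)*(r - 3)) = r - 8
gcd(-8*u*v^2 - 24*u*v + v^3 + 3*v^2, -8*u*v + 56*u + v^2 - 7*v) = 8*u - v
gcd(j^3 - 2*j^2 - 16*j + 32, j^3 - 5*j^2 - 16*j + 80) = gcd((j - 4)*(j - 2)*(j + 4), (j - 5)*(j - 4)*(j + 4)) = j^2 - 16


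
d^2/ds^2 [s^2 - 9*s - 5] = 2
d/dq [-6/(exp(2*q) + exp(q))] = 6*(2*exp(q) + 1)*exp(-q)/(exp(q) + 1)^2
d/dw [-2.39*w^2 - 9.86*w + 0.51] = -4.78*w - 9.86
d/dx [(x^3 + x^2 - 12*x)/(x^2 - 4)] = (x^4 - 8*x + 48)/(x^4 - 8*x^2 + 16)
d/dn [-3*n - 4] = -3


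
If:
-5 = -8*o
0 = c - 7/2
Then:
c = 7/2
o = 5/8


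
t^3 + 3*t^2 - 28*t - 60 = (t - 5)*(t + 2)*(t + 6)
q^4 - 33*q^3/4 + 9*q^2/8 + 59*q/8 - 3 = (q - 8)*(q - 3/4)*(q - 1/2)*(q + 1)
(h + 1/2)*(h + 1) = h^2 + 3*h/2 + 1/2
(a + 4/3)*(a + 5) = a^2 + 19*a/3 + 20/3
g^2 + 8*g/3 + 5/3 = (g + 1)*(g + 5/3)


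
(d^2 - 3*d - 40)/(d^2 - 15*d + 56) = (d + 5)/(d - 7)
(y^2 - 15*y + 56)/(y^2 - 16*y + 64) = (y - 7)/(y - 8)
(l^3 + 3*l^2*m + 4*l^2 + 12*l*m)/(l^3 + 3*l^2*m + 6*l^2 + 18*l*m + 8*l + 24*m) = l/(l + 2)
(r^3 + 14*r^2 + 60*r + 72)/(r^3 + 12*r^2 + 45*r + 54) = (r^2 + 8*r + 12)/(r^2 + 6*r + 9)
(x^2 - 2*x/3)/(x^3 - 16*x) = (x - 2/3)/(x^2 - 16)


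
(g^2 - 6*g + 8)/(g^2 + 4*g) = (g^2 - 6*g + 8)/(g*(g + 4))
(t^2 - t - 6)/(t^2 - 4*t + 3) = (t + 2)/(t - 1)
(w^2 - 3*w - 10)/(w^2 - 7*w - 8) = (-w^2 + 3*w + 10)/(-w^2 + 7*w + 8)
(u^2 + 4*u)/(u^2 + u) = (u + 4)/(u + 1)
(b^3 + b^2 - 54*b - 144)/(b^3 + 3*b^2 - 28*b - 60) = (b^2 - 5*b - 24)/(b^2 - 3*b - 10)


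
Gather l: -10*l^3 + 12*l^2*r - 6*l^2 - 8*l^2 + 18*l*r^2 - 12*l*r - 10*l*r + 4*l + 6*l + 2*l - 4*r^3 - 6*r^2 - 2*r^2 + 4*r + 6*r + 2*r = -10*l^3 + l^2*(12*r - 14) + l*(18*r^2 - 22*r + 12) - 4*r^3 - 8*r^2 + 12*r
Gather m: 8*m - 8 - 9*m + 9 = 1 - m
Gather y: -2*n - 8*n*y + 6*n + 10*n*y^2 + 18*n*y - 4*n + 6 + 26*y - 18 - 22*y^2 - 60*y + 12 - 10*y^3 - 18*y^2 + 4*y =-10*y^3 + y^2*(10*n - 40) + y*(10*n - 30)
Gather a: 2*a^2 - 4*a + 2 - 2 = 2*a^2 - 4*a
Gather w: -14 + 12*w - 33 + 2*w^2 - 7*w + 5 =2*w^2 + 5*w - 42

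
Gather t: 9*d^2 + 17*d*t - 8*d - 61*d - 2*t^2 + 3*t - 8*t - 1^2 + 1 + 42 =9*d^2 - 69*d - 2*t^2 + t*(17*d - 5) + 42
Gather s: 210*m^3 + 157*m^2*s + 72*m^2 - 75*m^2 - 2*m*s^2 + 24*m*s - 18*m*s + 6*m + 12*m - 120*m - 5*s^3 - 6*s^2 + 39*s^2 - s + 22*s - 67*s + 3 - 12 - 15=210*m^3 - 3*m^2 - 102*m - 5*s^3 + s^2*(33 - 2*m) + s*(157*m^2 + 6*m - 46) - 24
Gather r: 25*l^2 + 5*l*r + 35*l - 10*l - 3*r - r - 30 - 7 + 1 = 25*l^2 + 25*l + r*(5*l - 4) - 36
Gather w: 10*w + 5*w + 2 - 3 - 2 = 15*w - 3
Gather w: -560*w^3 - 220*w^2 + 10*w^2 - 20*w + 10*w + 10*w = -560*w^3 - 210*w^2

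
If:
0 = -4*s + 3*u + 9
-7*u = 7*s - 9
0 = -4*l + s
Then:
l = 45/98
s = 90/49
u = -27/49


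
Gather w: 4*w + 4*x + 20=4*w + 4*x + 20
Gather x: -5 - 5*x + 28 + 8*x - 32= 3*x - 9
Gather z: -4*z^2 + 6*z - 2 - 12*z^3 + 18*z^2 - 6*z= -12*z^3 + 14*z^2 - 2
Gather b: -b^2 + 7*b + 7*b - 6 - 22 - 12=-b^2 + 14*b - 40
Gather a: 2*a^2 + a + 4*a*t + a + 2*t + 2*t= 2*a^2 + a*(4*t + 2) + 4*t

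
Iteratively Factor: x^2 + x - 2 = (x - 1)*(x + 2)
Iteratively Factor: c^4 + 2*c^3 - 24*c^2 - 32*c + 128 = (c + 4)*(c^3 - 2*c^2 - 16*c + 32) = (c - 4)*(c + 4)*(c^2 + 2*c - 8) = (c - 4)*(c - 2)*(c + 4)*(c + 4)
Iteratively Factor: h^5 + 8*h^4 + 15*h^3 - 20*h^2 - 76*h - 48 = (h + 3)*(h^4 + 5*h^3 - 20*h - 16) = (h + 1)*(h + 3)*(h^3 + 4*h^2 - 4*h - 16) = (h - 2)*(h + 1)*(h + 3)*(h^2 + 6*h + 8) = (h - 2)*(h + 1)*(h + 2)*(h + 3)*(h + 4)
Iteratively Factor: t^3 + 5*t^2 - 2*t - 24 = (t + 4)*(t^2 + t - 6) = (t + 3)*(t + 4)*(t - 2)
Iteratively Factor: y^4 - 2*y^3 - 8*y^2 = (y)*(y^3 - 2*y^2 - 8*y) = y^2*(y^2 - 2*y - 8) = y^2*(y - 4)*(y + 2)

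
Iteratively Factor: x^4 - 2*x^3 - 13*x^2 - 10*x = (x - 5)*(x^3 + 3*x^2 + 2*x) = (x - 5)*(x + 2)*(x^2 + x) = x*(x - 5)*(x + 2)*(x + 1)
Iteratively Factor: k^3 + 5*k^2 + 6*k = (k + 2)*(k^2 + 3*k) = (k + 2)*(k + 3)*(k)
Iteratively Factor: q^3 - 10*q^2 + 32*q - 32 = (q - 2)*(q^2 - 8*q + 16) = (q - 4)*(q - 2)*(q - 4)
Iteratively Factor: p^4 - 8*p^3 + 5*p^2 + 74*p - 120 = (p - 2)*(p^3 - 6*p^2 - 7*p + 60) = (p - 4)*(p - 2)*(p^2 - 2*p - 15) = (p - 4)*(p - 2)*(p + 3)*(p - 5)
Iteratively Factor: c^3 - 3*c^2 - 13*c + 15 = (c + 3)*(c^2 - 6*c + 5) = (c - 5)*(c + 3)*(c - 1)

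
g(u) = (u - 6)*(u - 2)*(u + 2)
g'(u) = (u - 6)*(u - 2) + (u - 6)*(u + 2) + (u - 2)*(u + 2)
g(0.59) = 19.76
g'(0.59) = -10.04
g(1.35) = 10.13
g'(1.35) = -14.73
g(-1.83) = 5.10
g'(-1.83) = 28.01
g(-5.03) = -234.95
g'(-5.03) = 132.26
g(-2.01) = -0.32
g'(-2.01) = 32.24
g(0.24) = 22.71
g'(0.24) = -6.71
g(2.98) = -14.74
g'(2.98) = -13.12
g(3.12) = -16.52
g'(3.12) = -12.24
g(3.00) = -15.00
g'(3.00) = -13.00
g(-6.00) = -384.00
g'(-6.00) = 176.00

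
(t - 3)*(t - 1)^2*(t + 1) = t^4 - 4*t^3 + 2*t^2 + 4*t - 3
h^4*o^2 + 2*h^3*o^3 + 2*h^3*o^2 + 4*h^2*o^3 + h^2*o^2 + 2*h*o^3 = h*(h + 2*o)*(h*o + o)^2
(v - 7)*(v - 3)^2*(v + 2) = v^4 - 11*v^3 + 25*v^2 + 39*v - 126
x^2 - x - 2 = (x - 2)*(x + 1)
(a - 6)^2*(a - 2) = a^3 - 14*a^2 + 60*a - 72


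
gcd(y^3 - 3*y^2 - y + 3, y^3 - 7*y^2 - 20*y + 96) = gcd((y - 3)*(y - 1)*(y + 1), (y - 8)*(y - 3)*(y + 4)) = y - 3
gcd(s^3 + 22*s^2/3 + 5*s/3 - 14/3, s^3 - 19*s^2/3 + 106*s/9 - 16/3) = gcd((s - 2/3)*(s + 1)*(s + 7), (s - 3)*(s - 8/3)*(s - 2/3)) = s - 2/3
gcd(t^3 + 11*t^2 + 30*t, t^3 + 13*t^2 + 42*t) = t^2 + 6*t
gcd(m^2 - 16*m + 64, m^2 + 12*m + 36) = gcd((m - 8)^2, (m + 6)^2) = 1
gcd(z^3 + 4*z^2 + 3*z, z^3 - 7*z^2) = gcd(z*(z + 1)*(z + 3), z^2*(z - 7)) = z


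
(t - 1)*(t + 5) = t^2 + 4*t - 5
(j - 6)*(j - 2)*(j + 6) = j^3 - 2*j^2 - 36*j + 72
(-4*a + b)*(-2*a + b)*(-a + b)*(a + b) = -8*a^4 + 6*a^3*b + 7*a^2*b^2 - 6*a*b^3 + b^4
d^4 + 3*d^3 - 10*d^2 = d^2*(d - 2)*(d + 5)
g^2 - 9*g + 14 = (g - 7)*(g - 2)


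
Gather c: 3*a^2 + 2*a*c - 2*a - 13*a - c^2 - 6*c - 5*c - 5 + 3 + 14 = 3*a^2 - 15*a - c^2 + c*(2*a - 11) + 12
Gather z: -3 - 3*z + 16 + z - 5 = 8 - 2*z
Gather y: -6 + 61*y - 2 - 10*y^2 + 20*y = -10*y^2 + 81*y - 8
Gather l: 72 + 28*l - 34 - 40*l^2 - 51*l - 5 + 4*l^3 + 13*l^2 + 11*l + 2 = 4*l^3 - 27*l^2 - 12*l + 35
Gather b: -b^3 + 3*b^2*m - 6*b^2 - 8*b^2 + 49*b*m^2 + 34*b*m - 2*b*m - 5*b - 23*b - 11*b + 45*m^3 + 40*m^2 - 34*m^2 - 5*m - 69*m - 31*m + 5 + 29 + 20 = -b^3 + b^2*(3*m - 14) + b*(49*m^2 + 32*m - 39) + 45*m^3 + 6*m^2 - 105*m + 54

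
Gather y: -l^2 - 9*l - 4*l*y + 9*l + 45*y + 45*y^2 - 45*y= -l^2 - 4*l*y + 45*y^2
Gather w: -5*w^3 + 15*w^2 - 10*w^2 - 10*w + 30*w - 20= -5*w^3 + 5*w^2 + 20*w - 20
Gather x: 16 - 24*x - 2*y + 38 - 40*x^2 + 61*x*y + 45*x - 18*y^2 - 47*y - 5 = -40*x^2 + x*(61*y + 21) - 18*y^2 - 49*y + 49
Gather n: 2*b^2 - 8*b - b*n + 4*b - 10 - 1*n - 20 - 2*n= 2*b^2 - 4*b + n*(-b - 3) - 30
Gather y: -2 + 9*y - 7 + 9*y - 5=18*y - 14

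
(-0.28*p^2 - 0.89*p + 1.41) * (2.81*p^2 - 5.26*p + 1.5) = -0.7868*p^4 - 1.0281*p^3 + 8.2235*p^2 - 8.7516*p + 2.115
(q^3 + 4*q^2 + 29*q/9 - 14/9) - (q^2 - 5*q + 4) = q^3 + 3*q^2 + 74*q/9 - 50/9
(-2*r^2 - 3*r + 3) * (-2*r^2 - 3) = 4*r^4 + 6*r^3 + 9*r - 9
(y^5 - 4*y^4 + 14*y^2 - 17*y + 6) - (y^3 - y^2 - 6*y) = y^5 - 4*y^4 - y^3 + 15*y^2 - 11*y + 6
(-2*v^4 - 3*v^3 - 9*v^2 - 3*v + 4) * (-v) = 2*v^5 + 3*v^4 + 9*v^3 + 3*v^2 - 4*v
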